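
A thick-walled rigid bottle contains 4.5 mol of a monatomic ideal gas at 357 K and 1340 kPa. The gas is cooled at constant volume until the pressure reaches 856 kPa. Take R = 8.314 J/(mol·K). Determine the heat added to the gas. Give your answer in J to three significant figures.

Q ≈ -7240 J

Constant volume ⇒ W = 0, so Q = ΔU = nCᵥΔT with Cᵥ = 3R/2 = 12.47 J/(mol·K).
At constant V, T₂/T₁ = P₂/P₁ ⇒ ΔT = T₁(P₂/P₁ − 1) = 357·(856/1340 − 1) = -128.9 K.
ΔU = (4.5)(12.47)(-128.9) = -7236 J.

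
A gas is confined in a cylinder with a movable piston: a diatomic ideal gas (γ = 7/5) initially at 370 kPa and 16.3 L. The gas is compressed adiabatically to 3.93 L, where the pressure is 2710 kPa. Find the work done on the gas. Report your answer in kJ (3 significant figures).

W ≈ 11.5 kJ

Adiabatic: W = (P₁V₁ − P₂V₂)/(γ − 1) with γ = 7/5.
P₁V₁ = 6031 J, P₂V₂ = 10650 J.
W = (6031 − 10650) / 0.4 = -11548 J.
Work on gas = −W_by = 11548 J.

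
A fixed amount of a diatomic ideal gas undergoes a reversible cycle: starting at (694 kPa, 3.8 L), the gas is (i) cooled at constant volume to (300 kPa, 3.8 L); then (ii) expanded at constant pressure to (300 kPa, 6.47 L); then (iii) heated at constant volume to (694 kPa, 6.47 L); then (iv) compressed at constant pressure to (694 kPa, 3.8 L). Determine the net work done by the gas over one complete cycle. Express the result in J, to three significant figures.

W_net ≈ -1050 J

Constant-volume legs do no work.
W(ii) = (300)(6.47 − 3.8) = 801 J; W(iv) = (694)(3.8 − 6.47) = -1853 J.
W_net = 801 − 1853 = -1052 J (the counter-clockwise enclosed area).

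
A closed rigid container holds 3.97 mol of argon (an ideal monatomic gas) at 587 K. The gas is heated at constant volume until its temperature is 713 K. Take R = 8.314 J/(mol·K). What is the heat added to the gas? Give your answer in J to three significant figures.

Q ≈ 6240 J

Constant volume ⇒ W = 0, so Q = ΔU = nCᵥΔT with Cᵥ = 3R/2 = 12.47 J/(mol·K).
ΔU = (3.97)(12.47)(713 − 587) = 6238 J.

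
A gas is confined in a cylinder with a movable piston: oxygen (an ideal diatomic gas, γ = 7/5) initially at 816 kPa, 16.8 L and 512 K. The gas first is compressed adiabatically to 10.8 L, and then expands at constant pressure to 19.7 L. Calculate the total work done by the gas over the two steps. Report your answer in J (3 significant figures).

W_total ≈ 6860 J

Step 1 (adiabatic): W = (P₁V₁ − P₂V₂)/(γ−1) = (13709 − 16359)/0.4 = -6625 J.
After step 1: P = 1515 kPa, V = 10.8 L, T = 611 K.
Step 2 (isobaric): W = PΔV = (1515 kPa)(19.7 − 10.8 L) = 13481 J.
W_total = -6625 + 13481 = 6856 J.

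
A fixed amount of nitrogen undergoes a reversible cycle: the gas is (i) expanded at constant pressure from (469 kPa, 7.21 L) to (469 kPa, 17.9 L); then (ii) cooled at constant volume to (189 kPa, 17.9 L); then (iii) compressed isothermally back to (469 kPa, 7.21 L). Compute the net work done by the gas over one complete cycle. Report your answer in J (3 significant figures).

W_net ≈ 1940 J

Leg (i): W = PΔV = (469)(17.9 − 7.21) = 5014 J.
Leg (ii): W = 0.
Leg (iii): W = PᵢVᵢ ln(V_f/Vᵢ) = (3383) ln(7.21/17.9) = -3076 J.
W_net = 5014 − 3076 = 1937 J.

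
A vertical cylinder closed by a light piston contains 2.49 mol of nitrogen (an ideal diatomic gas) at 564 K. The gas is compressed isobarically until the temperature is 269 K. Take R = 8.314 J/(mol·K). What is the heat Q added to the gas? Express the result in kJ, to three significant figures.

Isobaric: W = nRΔT = (2.49)(8.314)(-295) = -6107 J.
ΔU = nCᵥΔT with Cᵥ = 5R/2: ΔU = (2.49)(20.79)(-295) = -15268 J.
Q = ΔU + W = -15268 − 6107 = -21375 J.

Q ≈ -21.4 kJ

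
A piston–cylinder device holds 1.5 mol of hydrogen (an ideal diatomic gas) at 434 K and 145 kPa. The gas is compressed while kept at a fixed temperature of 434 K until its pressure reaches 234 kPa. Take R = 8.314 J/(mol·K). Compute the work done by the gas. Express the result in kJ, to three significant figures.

Isothermal process: W = nRT ln(V₂/V₁) = nRT ln(P₁/P₂).
W = (1.5)(8.314)(434) × ln(145/234)
  = 5412 × ln(0.6197) = 5412 × -0.4786
W_by_gas = -2590 J.

W ≈ -2.59 kJ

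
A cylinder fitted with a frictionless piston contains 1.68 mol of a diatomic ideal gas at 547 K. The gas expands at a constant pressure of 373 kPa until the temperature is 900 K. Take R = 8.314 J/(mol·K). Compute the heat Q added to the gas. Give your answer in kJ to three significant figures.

Isobaric: W = nRΔT = (1.68)(8.314)(353) = 4931 J.
ΔU = nCᵥΔT with Cᵥ = 5R/2: ΔU = (1.68)(20.79)(353) = 12326 J.
Q = ΔU + W = 12326 + 4931 = 17257 J.

Q ≈ 17.3 kJ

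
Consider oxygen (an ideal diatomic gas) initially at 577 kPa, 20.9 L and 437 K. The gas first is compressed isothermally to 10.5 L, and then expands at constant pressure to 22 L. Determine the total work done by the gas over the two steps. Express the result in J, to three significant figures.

Step 1 (isothermal): W = P₁V₁ ln(V₂/V₁) = (12059) ln(10.5/20.9) = -8301 J.
After step 1: P = 1149 kPa, V = 10.5 L, T = 437 K.
Step 2 (isobaric): W = PΔV = (1149 kPa)(22 − 10.5 L) = 13208 J.
W_total = -8301 + 13208 = 4906 J.

W_total ≈ 4910 J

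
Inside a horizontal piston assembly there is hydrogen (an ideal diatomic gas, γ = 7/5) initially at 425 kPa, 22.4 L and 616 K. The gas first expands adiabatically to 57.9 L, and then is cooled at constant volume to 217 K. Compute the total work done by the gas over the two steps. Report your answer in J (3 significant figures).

W_total ≈ 7520 J

Step 1 (adiabatic): W = (P₁V₁ − P₂V₂)/(γ−1) = (9520 − 6511)/0.4 = 7522 J.
Step 2 (isochoric): W = 0 (constant volume).
W_total = 7522 + 0 = 7522 J.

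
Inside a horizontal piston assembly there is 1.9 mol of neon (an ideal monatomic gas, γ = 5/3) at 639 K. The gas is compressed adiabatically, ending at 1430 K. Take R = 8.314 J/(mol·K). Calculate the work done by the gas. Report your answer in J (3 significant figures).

Adiabatic ⇒ Q = 0, so W_by = −ΔU = nCᵥ(T₁ − T₂).
Cᵥ = 3R/2 = 12.47 J/(mol·K).
W = (1.9)(12.47)(639 − 1430) = -18743 J.

W ≈ -18700 J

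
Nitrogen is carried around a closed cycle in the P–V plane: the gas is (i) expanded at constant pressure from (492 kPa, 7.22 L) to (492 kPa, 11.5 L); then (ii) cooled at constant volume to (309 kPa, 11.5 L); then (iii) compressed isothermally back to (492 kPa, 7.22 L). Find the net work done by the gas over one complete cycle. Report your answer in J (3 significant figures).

W_net ≈ 452 J

Leg (i): W = PΔV = (492)(11.5 − 7.22) = 2106 J.
Leg (ii): W = 0.
Leg (iii): W = PᵢVᵢ ln(V_f/Vᵢ) = (3554) ln(7.22/11.5) = -1654 J.
W_net = 2106 − 1654 = 451.6 J.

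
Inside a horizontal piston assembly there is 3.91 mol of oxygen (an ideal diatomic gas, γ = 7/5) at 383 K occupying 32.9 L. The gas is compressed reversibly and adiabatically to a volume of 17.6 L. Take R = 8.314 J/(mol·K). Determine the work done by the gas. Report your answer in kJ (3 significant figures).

W ≈ -8.85 kJ

Adiabatic: TV^(γ−1) = const with γ = 7/5.
T₂ = T₁ (V₁/V₂)^(γ−1) = 383 × (32.9/17.6)^0.4 = 383 × 1.284 = 491.9 K.
W_by = nCᵥ(T₁ − T₂) = (3.91)(20.79)(383 − 491.9) = -8850 J.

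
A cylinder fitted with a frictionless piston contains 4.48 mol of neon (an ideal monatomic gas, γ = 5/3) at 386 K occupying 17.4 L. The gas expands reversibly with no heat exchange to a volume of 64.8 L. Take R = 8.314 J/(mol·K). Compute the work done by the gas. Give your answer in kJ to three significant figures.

Adiabatic: TV^(γ−1) = const with γ = 5/3.
T₂ = T₁ (V₁/V₂)^(γ−1) = 386 × (17.4/64.8)^0.667 = 386 × 0.4162 = 160.7 K.
W_by = nCᵥ(T₁ − T₂) = (4.48)(12.47)(386 − 160.7) = 12590 J.

W ≈ 12.6 kJ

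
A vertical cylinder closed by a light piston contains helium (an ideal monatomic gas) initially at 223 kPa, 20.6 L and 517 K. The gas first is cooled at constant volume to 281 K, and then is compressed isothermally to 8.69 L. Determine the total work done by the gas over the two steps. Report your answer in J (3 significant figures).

Step 1 (isochoric): W = 0 (constant volume).
After step 1: P = 121.2 kPa (V unchanged).
Step 2 (isothermal): W = P₁V₁ ln(V₂/V₁) = (2497) ln(8.69/20.6) = -2155 J.
W_total = 0 − 2155 = -2155 J.

W_total ≈ -2160 J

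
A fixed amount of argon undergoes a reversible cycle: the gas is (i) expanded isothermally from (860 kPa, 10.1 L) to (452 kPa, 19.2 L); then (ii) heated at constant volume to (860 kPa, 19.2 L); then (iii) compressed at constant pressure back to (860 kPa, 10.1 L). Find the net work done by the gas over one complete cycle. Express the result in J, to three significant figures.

Leg (i): W = PᵢVᵢ ln(V_f/Vᵢ) = (8686) ln(19.2/10.1) = 5580 J.
Leg (ii): W = 0.
Leg (iii): W = PΔV = (860)(10.1 − 19.2) = -7826 J.
W_net = 5580 − 7826 = -2246 J.

W_net ≈ -2250 J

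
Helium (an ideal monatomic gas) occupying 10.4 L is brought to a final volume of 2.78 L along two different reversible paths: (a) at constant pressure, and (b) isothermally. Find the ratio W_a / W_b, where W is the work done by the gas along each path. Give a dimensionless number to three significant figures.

Path (a) isobaric: W = P₁(V₂ − V₁) → W_a/(P₁V₁) = -0.7327.
Path (b) isothermal: W = P₁V₁ ln(V₂/V₁) → W_b/(P₁V₁) = -1.319.
W_a / W_b = -0.7327 / -1.319 = 0.5553.

W_a / W_b ≈ 0.555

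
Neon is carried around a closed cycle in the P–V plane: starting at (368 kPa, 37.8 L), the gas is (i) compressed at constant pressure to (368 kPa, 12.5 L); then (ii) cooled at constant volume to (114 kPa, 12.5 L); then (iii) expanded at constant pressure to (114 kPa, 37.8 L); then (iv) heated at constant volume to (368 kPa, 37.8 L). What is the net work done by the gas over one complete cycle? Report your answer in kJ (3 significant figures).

W_net ≈ -6.43 kJ

Constant-volume legs do no work.
W(i) = (368)(12.5 − 37.8) = -9310 J; W(iii) = (114)(37.8 − 12.5) = 2884 J.
W_net = -9310 + 2884 = -6426 J (the counter-clockwise enclosed area).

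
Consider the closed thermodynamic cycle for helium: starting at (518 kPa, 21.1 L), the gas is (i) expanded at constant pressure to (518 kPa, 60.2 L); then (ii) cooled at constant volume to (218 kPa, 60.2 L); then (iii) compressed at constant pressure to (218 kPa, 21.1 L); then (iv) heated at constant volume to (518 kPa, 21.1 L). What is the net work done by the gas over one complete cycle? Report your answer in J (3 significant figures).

W_net ≈ 11700 J

Constant-volume legs do no work.
W(i) = (518)(60.2 − 21.1) = 20254 J; W(iii) = (218)(21.1 − 60.2) = -8524 J.
W_net = 20254 − 8524 = 11730 J (the clockwise enclosed area).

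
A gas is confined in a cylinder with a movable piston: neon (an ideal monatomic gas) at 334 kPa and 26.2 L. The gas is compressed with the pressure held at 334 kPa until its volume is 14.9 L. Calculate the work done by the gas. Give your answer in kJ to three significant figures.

Isobaric: W = P ΔV.
W = (334 kPa)(14.9 − 26.2 L) = (334)(-11.3) = -3774 J.

W ≈ -3.77 kJ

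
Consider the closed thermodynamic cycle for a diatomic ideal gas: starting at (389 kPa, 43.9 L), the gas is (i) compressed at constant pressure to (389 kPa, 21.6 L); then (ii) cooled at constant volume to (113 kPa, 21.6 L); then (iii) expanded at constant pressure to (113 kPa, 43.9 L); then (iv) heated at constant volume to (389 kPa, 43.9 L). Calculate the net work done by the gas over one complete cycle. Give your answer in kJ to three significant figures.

Constant-volume legs do no work.
W(i) = (389)(21.6 − 43.9) = -8675 J; W(iii) = (113)(43.9 − 21.6) = 2520 J.
W_net = -8675 + 2520 = -6155 J (the counter-clockwise enclosed area).

W_net ≈ -6.15 kJ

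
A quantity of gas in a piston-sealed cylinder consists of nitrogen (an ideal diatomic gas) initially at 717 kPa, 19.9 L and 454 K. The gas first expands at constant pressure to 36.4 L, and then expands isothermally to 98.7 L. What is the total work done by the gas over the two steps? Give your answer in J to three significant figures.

W_total ≈ 37900 J

Step 1 (isobaric): W = PΔV = (717 kPa)(36.4 − 19.9 L) = 11830 J.
After step 1: P = 717 kPa, V = 36.4 L, T = 830.4 K.
Step 2 (isothermal): W = P₁V₁ ln(V₂/V₁) = (26099) ln(98.7/36.4) = 26034 J.
W_total = 11830 + 26034 = 37864 J.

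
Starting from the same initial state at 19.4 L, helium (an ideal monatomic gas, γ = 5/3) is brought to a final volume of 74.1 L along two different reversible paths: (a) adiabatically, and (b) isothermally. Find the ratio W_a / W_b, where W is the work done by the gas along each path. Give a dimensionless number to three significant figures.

W_a / W_b ≈ 0.661

Path (a) adiabatic: W = P₁V₁(1 − (V₁/V₂)^(γ−1))/(γ−1) → W_a/(P₁V₁) = 0.8861.
Path (b) isothermal: W = P₁V₁ ln(V₂/V₁) → W_b/(P₁V₁) = 1.34.
W_a / W_b = 0.8861 / 1.34 = 0.6612.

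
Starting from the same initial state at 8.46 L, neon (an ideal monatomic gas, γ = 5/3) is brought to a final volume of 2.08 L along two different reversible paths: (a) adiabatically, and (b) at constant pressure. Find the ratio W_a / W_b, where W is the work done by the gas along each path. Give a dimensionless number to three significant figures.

Path (a) adiabatic: W = P₁V₁(1 − (V₁/V₂)^(γ−1))/(γ−1) → W_a/(P₁V₁) = -2.322.
Path (b) isobaric: W = P₁(V₂ − V₁) → W_b/(P₁V₁) = -0.7541.
W_a / W_b = -2.322 / -0.7541 = 3.079.

W_a / W_b ≈ 3.08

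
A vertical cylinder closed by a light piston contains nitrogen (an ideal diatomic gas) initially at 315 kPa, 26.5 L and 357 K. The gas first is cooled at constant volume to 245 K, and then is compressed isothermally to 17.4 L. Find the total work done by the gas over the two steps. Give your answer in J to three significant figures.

Step 1 (isochoric): W = 0 (constant volume).
After step 1: P = 216.2 kPa (V unchanged).
Step 2 (isothermal): W = P₁V₁ ln(V₂/V₁) = (5729) ln(17.4/26.5) = -2410 J.
W_total = 0 − 2410 = -2410 J.

W_total ≈ -2410 J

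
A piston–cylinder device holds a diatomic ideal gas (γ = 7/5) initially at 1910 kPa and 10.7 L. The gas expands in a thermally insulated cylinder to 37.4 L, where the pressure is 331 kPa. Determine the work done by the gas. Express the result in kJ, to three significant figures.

W ≈ 20.1 kJ

Adiabatic: W = (P₁V₁ − P₂V₂)/(γ − 1) with γ = 7/5.
P₁V₁ = 20437 J, P₂V₂ = 12379 J.
W = (20437 − 12379) / 0.4 = 20144 J.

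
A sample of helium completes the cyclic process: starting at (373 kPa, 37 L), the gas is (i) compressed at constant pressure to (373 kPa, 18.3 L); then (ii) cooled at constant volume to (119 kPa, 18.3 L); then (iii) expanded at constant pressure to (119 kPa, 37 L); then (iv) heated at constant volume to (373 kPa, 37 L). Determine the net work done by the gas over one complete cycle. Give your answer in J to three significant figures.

W_net ≈ -4750 J

Constant-volume legs do no work.
W(i) = (373)(18.3 − 37) = -6975 J; W(iii) = (119)(37 − 18.3) = 2225 J.
W_net = -6975 + 2225 = -4750 J (the counter-clockwise enclosed area).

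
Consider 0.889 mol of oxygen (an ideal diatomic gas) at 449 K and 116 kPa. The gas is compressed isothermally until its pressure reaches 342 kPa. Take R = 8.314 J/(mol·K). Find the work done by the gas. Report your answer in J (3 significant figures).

Isothermal process: W = nRT ln(V₂/V₁) = nRT ln(P₁/P₂).
W = (0.889)(8.314)(449) × ln(116/342)
  = 3319 × ln(0.3392) = 3319 × -1.081
W_by_gas = -3588 J.

W ≈ -3590 J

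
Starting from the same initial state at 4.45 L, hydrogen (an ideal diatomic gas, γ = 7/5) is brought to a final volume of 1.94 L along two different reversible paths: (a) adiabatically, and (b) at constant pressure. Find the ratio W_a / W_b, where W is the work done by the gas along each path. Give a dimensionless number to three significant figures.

W_a / W_b ≈ 1.75

Path (a) adiabatic: W = P₁V₁(1 − (V₁/V₂)^(γ−1))/(γ−1) → W_a/(P₁V₁) = -0.9847.
Path (b) isobaric: W = P₁(V₂ − V₁) → W_b/(P₁V₁) = -0.564.
W_a / W_b = -0.9847 / -0.564 = 1.746.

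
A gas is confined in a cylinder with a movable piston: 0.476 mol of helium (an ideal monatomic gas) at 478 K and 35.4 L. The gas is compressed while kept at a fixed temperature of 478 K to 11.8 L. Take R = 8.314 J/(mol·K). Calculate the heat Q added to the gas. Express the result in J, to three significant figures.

Q ≈ -2080 J

Isothermal ⇒ ΔU = 0, so Q = W = nRT ln(V₂/V₁).
Q = (0.476)(8.314)(478) ln(11.8/35.4) = 1892 × -1.099 = -2078 J.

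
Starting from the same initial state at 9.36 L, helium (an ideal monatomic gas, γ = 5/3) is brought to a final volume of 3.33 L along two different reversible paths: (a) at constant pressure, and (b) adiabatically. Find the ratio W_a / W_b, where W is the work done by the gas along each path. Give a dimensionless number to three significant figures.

W_a / W_b ≈ 0.433

Path (a) isobaric: W = P₁(V₂ − V₁) → W_a/(P₁V₁) = -0.6442.
Path (b) adiabatic: W = P₁V₁(1 − (V₁/V₂)^(γ−1))/(γ−1) → W_b/(P₁V₁) = -1.488.
W_a / W_b = -0.6442 / -1.488 = 0.4331.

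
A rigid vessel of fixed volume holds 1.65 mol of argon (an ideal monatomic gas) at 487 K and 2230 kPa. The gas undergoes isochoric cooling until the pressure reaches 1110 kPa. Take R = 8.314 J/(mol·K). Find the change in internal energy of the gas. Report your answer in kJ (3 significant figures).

ΔU ≈ -5.03 kJ

Constant volume ⇒ W = 0, so Q = ΔU = nCᵥΔT with Cᵥ = 3R/2 = 12.47 J/(mol·K).
At constant V, T₂/T₁ = P₂/P₁ ⇒ ΔT = T₁(P₂/P₁ − 1) = 487·(1110/2230 − 1) = -244.6 K.
ΔU = (1.65)(12.47)(-244.6) = -5033 J.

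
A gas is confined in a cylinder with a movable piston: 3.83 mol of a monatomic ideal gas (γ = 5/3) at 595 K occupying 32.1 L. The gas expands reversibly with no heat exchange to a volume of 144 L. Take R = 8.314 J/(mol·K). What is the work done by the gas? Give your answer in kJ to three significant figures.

W ≈ 18.0 kJ

Adiabatic: TV^(γ−1) = const with γ = 5/3.
T₂ = T₁ (V₁/V₂)^(γ−1) = 595 × (32.1/144)^0.667 = 595 × 0.3676 = 218.7 K.
W_by = nCᵥ(T₁ − T₂) = (3.83)(12.47)(595 − 218.7) = 17971 J.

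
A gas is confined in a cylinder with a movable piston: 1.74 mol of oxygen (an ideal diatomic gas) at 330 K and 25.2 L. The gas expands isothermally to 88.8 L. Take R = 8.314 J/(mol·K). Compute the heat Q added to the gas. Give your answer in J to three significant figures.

Q ≈ 6010 J

Isothermal ⇒ ΔU = 0, so Q = W = nRT ln(V₂/V₁).
Q = (1.74)(8.314)(330) ln(88.8/25.2) = 4774 × 1.26 = 6013 J.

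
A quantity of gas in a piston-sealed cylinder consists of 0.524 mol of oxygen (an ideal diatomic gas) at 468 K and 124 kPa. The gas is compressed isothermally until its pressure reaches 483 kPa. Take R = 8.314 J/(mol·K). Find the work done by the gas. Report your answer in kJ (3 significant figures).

Isothermal process: W = nRT ln(V₂/V₁) = nRT ln(P₁/P₂).
W = (0.524)(8.314)(468) × ln(124/483)
  = 2039 × ln(0.2567) = 2039 × -1.36
W_by_gas = -2772 J.

W ≈ -2.77 kJ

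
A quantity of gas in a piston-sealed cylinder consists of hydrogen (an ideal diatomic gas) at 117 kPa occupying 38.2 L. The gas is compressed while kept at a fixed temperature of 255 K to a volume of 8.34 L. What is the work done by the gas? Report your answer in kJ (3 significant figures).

W ≈ -6.80 kJ

Isothermal: W = nRT ln(V₂/V₁) = P₁V₁ ln(V₂/V₁).
P₁V₁ = (117 kPa)(38.2 L) = 4469 J.
W = 4469 × ln(8.34/38.2) = 4469 × -1.522
W_by_gas = -6801 J.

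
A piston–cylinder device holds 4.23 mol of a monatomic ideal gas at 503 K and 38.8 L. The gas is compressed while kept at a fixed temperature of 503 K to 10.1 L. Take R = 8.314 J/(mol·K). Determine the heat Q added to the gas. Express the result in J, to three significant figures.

Isothermal ⇒ ΔU = 0, so Q = W = nRT ln(V₂/V₁).
Q = (4.23)(8.314)(503) ln(10.1/38.8) = 17690 × -1.346 = -23808 J.

Q ≈ -23800 J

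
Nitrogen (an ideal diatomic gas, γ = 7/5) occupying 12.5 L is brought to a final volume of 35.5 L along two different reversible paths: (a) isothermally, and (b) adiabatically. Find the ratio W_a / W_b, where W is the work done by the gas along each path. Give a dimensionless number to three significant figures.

Path (a) isothermal: W = P₁V₁ ln(V₂/V₁) → W_a/(P₁V₁) = 1.044.
Path (b) adiabatic: W = P₁V₁(1 − (V₁/V₂)^(γ−1))/(γ−1) → W_b/(P₁V₁) = 0.8533.
W_a / W_b = 1.044 / 0.8533 = 1.223.

W_a / W_b ≈ 1.22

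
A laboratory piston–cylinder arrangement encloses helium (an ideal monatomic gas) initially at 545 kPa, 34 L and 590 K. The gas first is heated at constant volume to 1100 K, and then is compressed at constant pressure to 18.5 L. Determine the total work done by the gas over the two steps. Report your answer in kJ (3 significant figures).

W_total ≈ -15.7 kJ

Step 1 (isochoric): W = 0 (constant volume).
After step 1: P = 1016 kPa (V unchanged).
Step 2 (isobaric): W = PΔV = (1016 kPa)(18.5 − 34 L) = -15750 J.
W_total = 0 − 15750 = -15750 J.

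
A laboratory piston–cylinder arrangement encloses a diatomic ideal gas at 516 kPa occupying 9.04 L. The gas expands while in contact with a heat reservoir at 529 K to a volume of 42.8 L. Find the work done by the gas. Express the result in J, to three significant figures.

Isothermal: W = nRT ln(V₂/V₁) = P₁V₁ ln(V₂/V₁).
P₁V₁ = (516 kPa)(9.04 L) = 4665 J.
W = 4665 × ln(42.8/9.04) = 4665 × 1.555
W_by_gas = 7253 J.

W ≈ 7250 J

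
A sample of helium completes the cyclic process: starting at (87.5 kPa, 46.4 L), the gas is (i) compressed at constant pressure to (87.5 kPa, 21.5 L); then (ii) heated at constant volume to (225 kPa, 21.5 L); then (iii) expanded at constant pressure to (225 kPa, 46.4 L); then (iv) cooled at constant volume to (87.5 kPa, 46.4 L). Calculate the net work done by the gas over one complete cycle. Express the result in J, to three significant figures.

Constant-volume legs do no work.
W(i) = (87.5)(21.5 − 46.4) = -2179 J; W(iii) = (225)(46.4 − 21.5) = 5602 J.
W_net = -2179 + 5602 = 3424 J (the clockwise enclosed area).

W_net ≈ 3420 J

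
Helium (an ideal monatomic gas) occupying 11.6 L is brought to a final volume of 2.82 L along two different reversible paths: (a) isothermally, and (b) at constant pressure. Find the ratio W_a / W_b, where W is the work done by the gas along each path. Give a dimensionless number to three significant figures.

Path (a) isothermal: W = P₁V₁ ln(V₂/V₁) → W_a/(P₁V₁) = -1.414.
Path (b) isobaric: W = P₁(V₂ − V₁) → W_b/(P₁V₁) = -0.7569.
W_a / W_b = -1.414 / -0.7569 = 1.869.

W_a / W_b ≈ 1.87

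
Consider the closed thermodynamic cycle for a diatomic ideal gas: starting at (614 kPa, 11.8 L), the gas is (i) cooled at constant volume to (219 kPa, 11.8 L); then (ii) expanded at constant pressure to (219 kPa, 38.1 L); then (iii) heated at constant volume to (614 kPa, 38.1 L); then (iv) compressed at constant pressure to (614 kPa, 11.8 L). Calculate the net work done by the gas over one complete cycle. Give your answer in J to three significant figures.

Constant-volume legs do no work.
W(ii) = (219)(38.1 − 11.8) = 5760 J; W(iv) = (614)(11.8 − 38.1) = -16148 J.
W_net = 5760 − 16148 = -10388 J (the counter-clockwise enclosed area).

W_net ≈ -10400 J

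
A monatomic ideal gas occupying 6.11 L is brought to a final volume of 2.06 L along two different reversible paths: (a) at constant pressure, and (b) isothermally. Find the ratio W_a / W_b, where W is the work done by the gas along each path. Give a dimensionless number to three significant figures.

Path (a) isobaric: W = P₁(V₂ − V₁) → W_a/(P₁V₁) = -0.6628.
Path (b) isothermal: W = P₁V₁ ln(V₂/V₁) → W_b/(P₁V₁) = -1.087.
W_a / W_b = -0.6628 / -1.087 = 0.6097.

W_a / W_b ≈ 0.610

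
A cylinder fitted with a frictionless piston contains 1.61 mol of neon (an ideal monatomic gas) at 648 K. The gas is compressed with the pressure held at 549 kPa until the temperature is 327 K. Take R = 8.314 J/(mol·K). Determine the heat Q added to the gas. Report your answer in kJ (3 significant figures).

Q ≈ -10.7 kJ

Isobaric: W = nRΔT = (1.61)(8.314)(-321) = -4297 J.
ΔU = nCᵥΔT with Cᵥ = 3R/2: ΔU = (1.61)(12.47)(-321) = -6445 J.
Q = ΔU + W = -6445 − 4297 = -10742 J.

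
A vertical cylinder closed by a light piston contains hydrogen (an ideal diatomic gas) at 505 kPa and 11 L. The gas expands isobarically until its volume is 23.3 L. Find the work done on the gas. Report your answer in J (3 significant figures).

W ≈ -6210 J

Isobaric: W = P ΔV.
W = (505 kPa)(23.3 − 11 L) = (505)(12.3) = 6212 J.
Work on gas = −W_by = -6212 J.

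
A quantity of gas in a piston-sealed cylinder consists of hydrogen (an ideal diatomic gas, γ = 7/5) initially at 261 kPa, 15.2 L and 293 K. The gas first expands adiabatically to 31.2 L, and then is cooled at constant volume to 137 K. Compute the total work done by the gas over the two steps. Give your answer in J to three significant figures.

W_total ≈ 2480 J

Step 1 (adiabatic): W = (P₁V₁ − P₂V₂)/(γ−1) = (3967 − 2975)/0.4 = 2479 J.
Step 2 (isochoric): W = 0 (constant volume).
W_total = 2479 + 0 = 2479 J.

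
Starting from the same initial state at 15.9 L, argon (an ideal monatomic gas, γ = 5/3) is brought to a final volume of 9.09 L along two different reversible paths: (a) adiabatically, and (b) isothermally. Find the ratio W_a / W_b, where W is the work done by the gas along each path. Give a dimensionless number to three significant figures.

Path (a) adiabatic: W = P₁V₁(1 − (V₁/V₂)^(γ−1))/(γ−1) → W_a/(P₁V₁) = -0.6776.
Path (b) isothermal: W = P₁V₁ ln(V₂/V₁) → W_b/(P₁V₁) = -0.5591.
W_a / W_b = -0.6776 / -0.5591 = 1.212.

W_a / W_b ≈ 1.21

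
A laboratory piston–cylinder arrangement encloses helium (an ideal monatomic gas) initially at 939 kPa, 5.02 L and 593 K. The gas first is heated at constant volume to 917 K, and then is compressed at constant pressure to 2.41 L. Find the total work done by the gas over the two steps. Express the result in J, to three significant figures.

Step 1 (isochoric): W = 0 (constant volume).
After step 1: P = 1452 kPa (V unchanged).
Step 2 (isobaric): W = PΔV = (1452 kPa)(2.41 − 5.02 L) = -3790 J.
W_total = 0 − 3790 = -3790 J.

W_total ≈ -3790 J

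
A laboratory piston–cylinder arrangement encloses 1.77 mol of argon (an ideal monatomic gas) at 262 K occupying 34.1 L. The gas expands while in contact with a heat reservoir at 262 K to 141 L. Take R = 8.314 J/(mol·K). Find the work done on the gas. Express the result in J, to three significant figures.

W ≈ -5470 J

Isothermal: W = nRT ln(V₂/V₁).
W = (1.77)(8.314)(262) × ln(141/34.1)
  = 3856 × 1.419
W_by_gas = 5473 J; work on gas = −W_by = -5473 J.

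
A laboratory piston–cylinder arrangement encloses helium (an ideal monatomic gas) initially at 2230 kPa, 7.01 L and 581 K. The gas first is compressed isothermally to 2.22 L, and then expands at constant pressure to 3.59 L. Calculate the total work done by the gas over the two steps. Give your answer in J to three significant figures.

Step 1 (isothermal): W = P₁V₁ ln(V₂/V₁) = (15632) ln(2.22/7.01) = -17974 J.
After step 1: P = 7042 kPa, V = 2.22 L, T = 581 K.
Step 2 (isobaric): W = PΔV = (7042 kPa)(3.59 − 2.22 L) = 9647 J.
W_total = -17974 + 9647 = -8328 J.

W_total ≈ -8330 J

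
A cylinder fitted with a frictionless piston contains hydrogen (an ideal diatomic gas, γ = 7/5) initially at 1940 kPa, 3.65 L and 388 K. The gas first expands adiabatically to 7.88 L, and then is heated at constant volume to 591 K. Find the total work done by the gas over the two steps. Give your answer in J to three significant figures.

W_total ≈ 4690 J

Step 1 (adiabatic): W = (P₁V₁ − P₂V₂)/(γ−1) = (7081 − 5205)/0.4 = 4691 J.
Step 2 (isochoric): W = 0 (constant volume).
W_total = 4691 + 0 = 4691 J.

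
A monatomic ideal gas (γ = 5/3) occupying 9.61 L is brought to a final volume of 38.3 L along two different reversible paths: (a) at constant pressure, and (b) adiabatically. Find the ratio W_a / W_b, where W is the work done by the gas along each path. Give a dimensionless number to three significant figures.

Path (a) isobaric: W = P₁(V₂ − V₁) → W_a/(P₁V₁) = 2.985.
Path (b) adiabatic: W = P₁V₁(1 − (V₁/V₂)^(γ−1))/(γ−1) → W_b/(P₁V₁) = 0.9033.
W_a / W_b = 2.985 / 0.9033 = 3.305.

W_a / W_b ≈ 3.31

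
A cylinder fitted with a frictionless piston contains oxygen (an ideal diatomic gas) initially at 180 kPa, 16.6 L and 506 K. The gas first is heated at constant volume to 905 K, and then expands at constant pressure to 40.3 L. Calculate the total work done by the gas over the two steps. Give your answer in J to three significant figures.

Step 1 (isochoric): W = 0 (constant volume).
After step 1: P = 321.9 kPa (V unchanged).
Step 2 (isobaric): W = PΔV = (321.9 kPa)(40.3 − 16.6 L) = 7630 J.
W_total = 0 + 7630 = 7630 J.

W_total ≈ 7630 J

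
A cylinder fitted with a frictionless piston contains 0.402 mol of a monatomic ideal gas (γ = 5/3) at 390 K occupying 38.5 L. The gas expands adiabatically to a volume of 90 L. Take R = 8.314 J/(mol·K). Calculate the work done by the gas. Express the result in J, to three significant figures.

W ≈ 845 J

Adiabatic: TV^(γ−1) = const with γ = 5/3.
T₂ = T₁ (V₁/V₂)^(γ−1) = 390 × (38.5/90)^0.667 = 390 × 0.5677 = 221.4 K.
W_by = nCᵥ(T₁ − T₂) = (0.402)(12.47)(390 − 221.4) = 845.2 J.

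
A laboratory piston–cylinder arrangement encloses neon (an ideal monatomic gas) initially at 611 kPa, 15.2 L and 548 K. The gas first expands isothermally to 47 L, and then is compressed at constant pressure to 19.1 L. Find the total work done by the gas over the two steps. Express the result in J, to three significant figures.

Step 1 (isothermal): W = P₁V₁ ln(V₂/V₁) = (9287) ln(47/15.2) = 10484 J.
After step 1: P = 197.6 kPa, V = 47 L, T = 548 K.
Step 2 (isobaric): W = PΔV = (197.6 kPa)(19.1 − 47 L) = -5513 J.
W_total = 10484 − 5513 = 4971 J.

W_total ≈ 4970 J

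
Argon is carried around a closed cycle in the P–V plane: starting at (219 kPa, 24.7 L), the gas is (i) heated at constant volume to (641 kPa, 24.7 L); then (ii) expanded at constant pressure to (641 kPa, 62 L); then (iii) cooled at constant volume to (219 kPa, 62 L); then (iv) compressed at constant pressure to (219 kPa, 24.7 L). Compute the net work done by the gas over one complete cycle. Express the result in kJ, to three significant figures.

Constant-volume legs do no work.
W(ii) = (641)(62 − 24.7) = 23909 J; W(iv) = (219)(24.7 − 62) = -8169 J.
W_net = 23909 − 8169 = 15741 J (the clockwise enclosed area).

W_net ≈ 15.7 kJ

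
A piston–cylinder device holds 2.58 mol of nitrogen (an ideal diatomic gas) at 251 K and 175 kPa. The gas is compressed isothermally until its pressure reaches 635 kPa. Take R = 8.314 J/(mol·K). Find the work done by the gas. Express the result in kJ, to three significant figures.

W ≈ -6.94 kJ

Isothermal process: W = nRT ln(V₂/V₁) = nRT ln(P₁/P₂).
W = (2.58)(8.314)(251) × ln(175/635)
  = 5384 × ln(0.2756) = 5384 × -1.289
W_by_gas = -6939 J.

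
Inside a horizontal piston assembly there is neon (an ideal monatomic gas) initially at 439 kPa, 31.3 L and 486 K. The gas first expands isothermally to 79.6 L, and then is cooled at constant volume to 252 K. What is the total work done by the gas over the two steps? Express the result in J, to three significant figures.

W_total ≈ 12800 J

Step 1 (isothermal): W = P₁V₁ ln(V₂/V₁) = (13741) ln(79.6/31.3) = 12826 J.
Step 2 (isochoric): W = 0 (constant volume).
W_total = 12826 + 0 = 12826 J.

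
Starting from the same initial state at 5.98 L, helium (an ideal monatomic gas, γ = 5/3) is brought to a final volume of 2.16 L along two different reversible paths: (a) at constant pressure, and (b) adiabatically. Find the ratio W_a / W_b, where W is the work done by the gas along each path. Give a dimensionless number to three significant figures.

W_a / W_b ≈ 0.438

Path (a) isobaric: W = P₁(V₂ − V₁) → W_a/(P₁V₁) = -0.6388.
Path (b) adiabatic: W = P₁V₁(1 − (V₁/V₂)^(γ−1))/(γ−1) → W_b/(P₁V₁) = -1.457.
W_a / W_b = -0.6388 / -1.457 = 0.4383.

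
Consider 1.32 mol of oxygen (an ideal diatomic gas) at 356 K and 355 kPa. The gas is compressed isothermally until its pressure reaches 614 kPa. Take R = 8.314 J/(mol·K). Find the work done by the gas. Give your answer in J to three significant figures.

W ≈ -2140 J

Isothermal process: W = nRT ln(V₂/V₁) = nRT ln(P₁/P₂).
W = (1.32)(8.314)(356) × ln(355/614)
  = 3907 × ln(0.5782) = 3907 × -0.5479
W_by_gas = -2141 J.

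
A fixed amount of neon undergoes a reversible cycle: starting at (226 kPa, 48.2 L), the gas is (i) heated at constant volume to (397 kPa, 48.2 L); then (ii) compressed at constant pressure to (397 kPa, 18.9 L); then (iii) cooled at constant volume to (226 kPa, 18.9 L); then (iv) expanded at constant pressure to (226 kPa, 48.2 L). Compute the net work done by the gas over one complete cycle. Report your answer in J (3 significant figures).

W_net ≈ -5010 J

Constant-volume legs do no work.
W(ii) = (397)(18.9 − 48.2) = -11632 J; W(iv) = (226)(48.2 − 18.9) = 6622 J.
W_net = -11632 + 6622 = -5010 J (the counter-clockwise enclosed area).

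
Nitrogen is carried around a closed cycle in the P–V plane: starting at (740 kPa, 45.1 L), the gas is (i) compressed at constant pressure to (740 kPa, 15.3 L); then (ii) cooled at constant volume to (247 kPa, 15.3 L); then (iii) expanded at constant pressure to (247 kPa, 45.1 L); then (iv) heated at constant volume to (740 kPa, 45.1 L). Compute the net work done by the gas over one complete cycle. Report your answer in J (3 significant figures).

W_net ≈ -14700 J

Constant-volume legs do no work.
W(i) = (740)(15.3 − 45.1) = -22052 J; W(iii) = (247)(45.1 − 15.3) = 7361 J.
W_net = -22052 + 7361 = -14691 J (the counter-clockwise enclosed area).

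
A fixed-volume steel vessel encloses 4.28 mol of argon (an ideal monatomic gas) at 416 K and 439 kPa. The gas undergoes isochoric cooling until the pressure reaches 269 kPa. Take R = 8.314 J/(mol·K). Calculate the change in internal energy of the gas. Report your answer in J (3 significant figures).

ΔU ≈ -8600 J

Constant volume ⇒ W = 0, so Q = ΔU = nCᵥΔT with Cᵥ = 3R/2 = 12.47 J/(mol·K).
At constant V, T₂/T₁ = P₂/P₁ ⇒ ΔT = T₁(P₂/P₁ − 1) = 416·(269/439 − 1) = -161.1 K.
ΔU = (4.28)(12.47)(-161.1) = -8599 J.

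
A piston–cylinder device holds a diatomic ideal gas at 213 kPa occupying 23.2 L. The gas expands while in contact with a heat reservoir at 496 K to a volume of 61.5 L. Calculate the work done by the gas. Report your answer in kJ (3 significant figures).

Isothermal: W = nRT ln(V₂/V₁) = P₁V₁ ln(V₂/V₁).
P₁V₁ = (213 kPa)(23.2 L) = 4942 J.
W = 4942 × ln(61.5/23.2) = 4942 × 0.9749
W_by_gas = 4817 J.

W ≈ 4.82 kJ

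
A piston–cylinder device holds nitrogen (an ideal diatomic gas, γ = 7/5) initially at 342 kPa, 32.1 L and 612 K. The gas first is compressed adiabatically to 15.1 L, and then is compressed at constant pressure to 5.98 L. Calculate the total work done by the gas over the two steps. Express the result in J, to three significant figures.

W_total ≈ -18600 J

Step 1 (adiabatic): W = (P₁V₁ − P₂V₂)/(γ−1) = (10978 − 14844)/0.4 = -9664 J.
After step 1: P = 983 kPa, V = 15.1 L, T = 827.5 K.
Step 2 (isobaric): W = PΔV = (983 kPa)(5.98 − 15.1 L) = -8965 J.
W_total = -9664 − 8965 = -18629 J.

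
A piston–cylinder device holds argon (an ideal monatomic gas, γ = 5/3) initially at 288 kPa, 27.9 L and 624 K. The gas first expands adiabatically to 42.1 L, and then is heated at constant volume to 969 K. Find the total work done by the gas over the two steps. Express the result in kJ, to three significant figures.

Step 1 (adiabatic): W = (P₁V₁ − P₂V₂)/(γ−1) = (8035 − 6108)/0.667 = 2891 J.
Step 2 (isochoric): W = 0 (constant volume).
W_total = 2891 + 0 = 2891 J.

W_total ≈ 2.89 kJ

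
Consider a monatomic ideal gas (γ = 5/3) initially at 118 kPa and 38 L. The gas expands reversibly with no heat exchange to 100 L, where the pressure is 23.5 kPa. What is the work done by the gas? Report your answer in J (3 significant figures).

Adiabatic: W = (P₁V₁ − P₂V₂)/(γ − 1) with γ = 5/3.
P₁V₁ = 4484 J, P₂V₂ = 2350 J.
W = (4484 − 2350) / 0.6667 = 3201 J.

W ≈ 3200 J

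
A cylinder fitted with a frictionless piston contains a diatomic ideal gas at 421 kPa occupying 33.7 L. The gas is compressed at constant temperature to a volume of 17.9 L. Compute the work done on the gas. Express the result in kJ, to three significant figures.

Isothermal: W = nRT ln(V₂/V₁) = P₁V₁ ln(V₂/V₁).
P₁V₁ = (421 kPa)(33.7 L) = 14188 J.
W = 14188 × ln(17.9/33.7) = 14188 × -0.6327
W_by_gas = -8977 J; work on gas = −W_by = 8977 J.

W ≈ 8.98 kJ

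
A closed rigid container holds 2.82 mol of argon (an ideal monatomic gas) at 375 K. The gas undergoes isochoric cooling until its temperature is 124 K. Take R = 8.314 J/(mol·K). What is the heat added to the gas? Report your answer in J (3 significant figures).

Q ≈ -8830 J

Constant volume ⇒ W = 0, so Q = ΔU = nCᵥΔT with Cᵥ = 3R/2 = 12.47 J/(mol·K).
ΔU = (2.82)(12.47)(124 − 375) = -8827 J.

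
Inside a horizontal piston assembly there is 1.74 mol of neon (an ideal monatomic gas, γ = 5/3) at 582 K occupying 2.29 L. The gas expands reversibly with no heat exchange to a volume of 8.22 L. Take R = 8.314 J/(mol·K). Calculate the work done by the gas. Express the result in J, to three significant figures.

Adiabatic: TV^(γ−1) = const with γ = 5/3.
T₂ = T₁ (V₁/V₂)^(γ−1) = 582 × (2.29/8.22)^0.667 = 582 × 0.4266 = 248.3 K.
W_by = nCᵥ(T₁ − T₂) = (1.74)(12.47)(582 − 248.3) = 7242 J.

W ≈ 7240 J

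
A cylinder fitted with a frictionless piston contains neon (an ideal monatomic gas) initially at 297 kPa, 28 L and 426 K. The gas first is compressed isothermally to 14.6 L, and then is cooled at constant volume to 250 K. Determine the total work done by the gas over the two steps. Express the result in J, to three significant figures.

Step 1 (isothermal): W = P₁V₁ ln(V₂/V₁) = (8316) ln(14.6/28) = -5415 J.
Step 2 (isochoric): W = 0 (constant volume).
W_total = -5415 + 0 = -5415 J.

W_total ≈ -5420 J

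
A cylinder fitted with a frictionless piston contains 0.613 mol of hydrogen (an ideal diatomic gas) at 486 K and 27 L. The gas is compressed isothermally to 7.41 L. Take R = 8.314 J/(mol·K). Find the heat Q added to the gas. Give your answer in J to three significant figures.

Isothermal ⇒ ΔU = 0, so Q = W = nRT ln(V₂/V₁).
Q = (0.613)(8.314)(486) ln(7.41/27) = 2477 × -1.293 = -3203 J.

Q ≈ -3200 J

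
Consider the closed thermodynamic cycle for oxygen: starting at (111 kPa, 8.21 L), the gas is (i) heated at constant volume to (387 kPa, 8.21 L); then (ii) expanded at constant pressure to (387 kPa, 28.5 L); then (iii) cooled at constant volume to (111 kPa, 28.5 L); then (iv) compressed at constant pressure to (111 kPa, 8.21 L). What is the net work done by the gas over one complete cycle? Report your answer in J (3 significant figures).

Constant-volume legs do no work.
W(ii) = (387)(28.5 − 8.21) = 7852 J; W(iv) = (111)(8.21 − 28.5) = -2252 J.
W_net = 7852 − 2252 = 5600 J (the clockwise enclosed area).

W_net ≈ 5600 J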